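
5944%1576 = 1216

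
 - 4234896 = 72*(-58818 ) 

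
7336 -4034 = 3302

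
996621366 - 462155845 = 534465521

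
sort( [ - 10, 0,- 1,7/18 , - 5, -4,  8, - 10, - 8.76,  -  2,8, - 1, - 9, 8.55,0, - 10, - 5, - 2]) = [ - 10, - 10, - 10, - 9, - 8.76, - 5, - 5, - 4, - 2, - 2  , - 1, - 1,0, 0,7/18,8, 8,8.55]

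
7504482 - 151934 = 7352548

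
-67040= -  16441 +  - 50599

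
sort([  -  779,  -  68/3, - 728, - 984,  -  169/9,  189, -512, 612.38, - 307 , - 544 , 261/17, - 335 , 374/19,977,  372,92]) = [- 984,-779, - 728,-544, - 512 ,  -  335, - 307,  -  68/3 , - 169/9,261/17, 374/19, 92,189 , 372,612.38,977]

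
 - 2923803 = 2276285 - 5200088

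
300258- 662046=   -  361788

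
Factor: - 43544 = -2^3* 5443^1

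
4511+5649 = 10160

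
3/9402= 1/3134 = 0.00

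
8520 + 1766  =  10286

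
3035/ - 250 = -13+43/50 = - 12.14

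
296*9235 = 2733560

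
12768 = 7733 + 5035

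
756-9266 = -8510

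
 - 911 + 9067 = 8156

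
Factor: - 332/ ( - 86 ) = 166/43  =  2^1*43^( - 1)*83^1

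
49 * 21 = 1029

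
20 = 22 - 2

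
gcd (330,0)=330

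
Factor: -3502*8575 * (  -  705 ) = 21170903250 = 2^1*3^1*5^3 * 7^3 * 17^1*47^1*103^1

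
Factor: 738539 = 738539^1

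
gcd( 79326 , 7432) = 2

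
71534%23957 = 23620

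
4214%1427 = 1360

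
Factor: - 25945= - 5^1*5189^1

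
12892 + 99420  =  112312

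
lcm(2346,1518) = 25806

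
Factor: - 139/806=- 2^( - 1)*13^( - 1 )*31^( - 1)*139^1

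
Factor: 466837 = 7^1 * 17^1 * 3923^1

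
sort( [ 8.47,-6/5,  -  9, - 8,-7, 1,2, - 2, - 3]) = [ - 9,-8, - 7, - 3 ,-2, - 6/5 , 1,2,8.47 ] 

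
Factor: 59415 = 3^1*5^1*17^1 *233^1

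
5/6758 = 5/6758 = 0.00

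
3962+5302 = 9264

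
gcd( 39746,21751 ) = 1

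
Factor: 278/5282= 1/19=19^( - 1)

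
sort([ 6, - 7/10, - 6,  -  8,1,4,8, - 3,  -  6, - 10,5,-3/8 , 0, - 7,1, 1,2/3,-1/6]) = [ - 10, - 8, - 7, - 6,-6 ,-3, - 7/10, - 3/8,-1/6,0, 2/3,1, 1, 1,4 , 5,6,8]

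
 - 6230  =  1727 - 7957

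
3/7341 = 1/2447 = 0.00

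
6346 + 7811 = 14157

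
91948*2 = 183896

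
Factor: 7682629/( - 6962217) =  - 3^(-1 )*2320739^( - 1 )*7682629^1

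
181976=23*7912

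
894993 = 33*27121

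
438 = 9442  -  9004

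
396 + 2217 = 2613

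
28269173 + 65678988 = 93948161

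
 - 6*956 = -5736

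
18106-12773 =5333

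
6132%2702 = 728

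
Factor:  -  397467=  -  3^4*7^1*701^1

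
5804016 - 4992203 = 811813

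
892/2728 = 223/682=0.33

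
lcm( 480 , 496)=14880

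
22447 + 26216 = 48663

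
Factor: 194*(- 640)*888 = -2^11*3^1*5^1*37^1*97^1 = - 110254080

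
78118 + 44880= 122998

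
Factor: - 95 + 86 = -9= - 3^2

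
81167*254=20616418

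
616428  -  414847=201581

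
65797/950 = 69+13/50 = 69.26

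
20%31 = 20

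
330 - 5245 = -4915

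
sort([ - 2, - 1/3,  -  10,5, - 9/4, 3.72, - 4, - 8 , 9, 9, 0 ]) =[ - 10, - 8, - 4 ,-9/4, - 2 , - 1/3,0,  3.72,5,9,9]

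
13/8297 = 13/8297=   0.00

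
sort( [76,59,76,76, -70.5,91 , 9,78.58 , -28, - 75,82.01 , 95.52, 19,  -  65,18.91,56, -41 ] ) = [ - 75, - 70.5,-65, - 41, - 28,9, 18.91, 19,56,59,76,76  ,  76,78.58,82.01,91,95.52]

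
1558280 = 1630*956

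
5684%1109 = 139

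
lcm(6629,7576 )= 53032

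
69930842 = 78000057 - 8069215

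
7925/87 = 91 + 8/87 = 91.09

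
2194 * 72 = 157968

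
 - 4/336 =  - 1 + 83/84 = - 0.01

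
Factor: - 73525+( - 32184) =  - 105709  =  - 37^1*2857^1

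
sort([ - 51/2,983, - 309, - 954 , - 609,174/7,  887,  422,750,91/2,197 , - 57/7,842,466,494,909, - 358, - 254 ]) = [ - 954, - 609, - 358, - 309, - 254, - 51/2,-57/7,174/7,91/2,197,422, 466, 494,750 , 842,887, 909,983]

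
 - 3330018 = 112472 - 3442490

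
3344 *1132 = 3785408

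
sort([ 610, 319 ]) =[319,  610]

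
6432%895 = 167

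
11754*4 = 47016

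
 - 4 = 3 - 7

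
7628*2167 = 16529876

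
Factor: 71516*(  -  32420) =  -2318548720 = -2^4*5^1*19^1*941^1*1621^1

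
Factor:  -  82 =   -  2^1*41^1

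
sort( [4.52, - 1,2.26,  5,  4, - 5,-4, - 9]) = [ - 9, - 5,- 4  , - 1,  2.26, 4 , 4.52,  5]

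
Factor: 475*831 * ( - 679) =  - 268018275 = - 3^1*5^2 * 7^1 * 19^1*97^1 * 277^1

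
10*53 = 530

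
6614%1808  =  1190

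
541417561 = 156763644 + 384653917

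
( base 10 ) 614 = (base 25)OE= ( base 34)I2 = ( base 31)JP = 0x266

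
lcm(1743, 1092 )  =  90636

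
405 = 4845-4440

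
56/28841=56/28841 = 0.00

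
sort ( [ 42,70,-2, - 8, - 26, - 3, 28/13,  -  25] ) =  [-26,  -  25,- 8,-3,-2 , 28/13 , 42, 70]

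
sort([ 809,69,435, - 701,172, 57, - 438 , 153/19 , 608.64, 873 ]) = [ - 701, - 438 , 153/19, 57 , 69, 172, 435 , 608.64,809,873]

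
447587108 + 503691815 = 951278923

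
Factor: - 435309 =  - 3^1*7^1*19^1 * 1091^1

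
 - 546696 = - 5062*108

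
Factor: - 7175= - 5^2*7^1 * 41^1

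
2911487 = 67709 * 43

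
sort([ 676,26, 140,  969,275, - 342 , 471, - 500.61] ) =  [ - 500.61 , - 342,26,  140 , 275,471,676,969 ] 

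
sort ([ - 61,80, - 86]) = [-86 , - 61,80] 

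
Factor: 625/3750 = 1/6 = 2^( - 1 )*3^ (- 1 )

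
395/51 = 395/51 =7.75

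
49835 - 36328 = 13507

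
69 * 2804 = 193476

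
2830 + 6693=9523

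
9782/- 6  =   - 1631 + 2/3  =  -1630.33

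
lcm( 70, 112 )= 560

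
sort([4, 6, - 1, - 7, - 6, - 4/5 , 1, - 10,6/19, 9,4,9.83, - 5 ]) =[-10, - 7, -6, - 5, -1,  -  4/5, 6/19,1, 4,4, 6, 9,9.83] 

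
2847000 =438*6500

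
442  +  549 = 991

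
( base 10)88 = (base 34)2K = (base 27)37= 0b1011000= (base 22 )40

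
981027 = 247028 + 733999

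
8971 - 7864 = 1107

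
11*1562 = 17182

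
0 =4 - 4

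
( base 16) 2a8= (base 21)1B8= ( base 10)680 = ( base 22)18K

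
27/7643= 27/7643 =0.00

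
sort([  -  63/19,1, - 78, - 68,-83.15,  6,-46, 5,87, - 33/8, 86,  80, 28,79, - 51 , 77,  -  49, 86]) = [- 83.15,-78, - 68,-51,- 49, - 46, - 33/8,  -  63/19,1, 5,6,28 , 77, 79,  80,  86,86 , 87] 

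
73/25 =73/25=2.92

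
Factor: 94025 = 5^2* 3761^1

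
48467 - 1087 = 47380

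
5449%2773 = 2676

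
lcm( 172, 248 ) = 10664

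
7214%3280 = 654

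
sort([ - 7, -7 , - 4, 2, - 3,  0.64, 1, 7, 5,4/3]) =[  -  7, - 7,-4, - 3 , 0.64, 1, 4/3,  2, 5, 7]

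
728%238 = 14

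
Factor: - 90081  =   - 3^2  *10009^1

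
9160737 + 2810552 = 11971289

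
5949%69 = 15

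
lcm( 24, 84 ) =168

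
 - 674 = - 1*674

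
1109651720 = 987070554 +122581166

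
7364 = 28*263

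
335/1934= 335/1934 = 0.17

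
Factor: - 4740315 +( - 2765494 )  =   - 7505809 = - 29^1*67^1 * 3863^1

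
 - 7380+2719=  - 4661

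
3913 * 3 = 11739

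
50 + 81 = 131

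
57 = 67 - 10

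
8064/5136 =1  +  61/107 = 1.57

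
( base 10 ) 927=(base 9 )1240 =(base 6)4143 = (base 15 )41C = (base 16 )39F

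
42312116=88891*476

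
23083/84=274+67/84 =274.80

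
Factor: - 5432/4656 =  - 2^( - 1 )*3^( - 1 )*7^1 = - 7/6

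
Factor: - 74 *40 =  - 2^4*5^1*37^1 = - 2960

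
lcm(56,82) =2296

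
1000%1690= 1000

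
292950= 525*558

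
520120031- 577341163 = -57221132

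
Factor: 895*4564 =2^2 * 5^1*7^1 * 163^1* 179^1 = 4084780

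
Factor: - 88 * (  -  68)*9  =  53856= 2^5*3^2 * 11^1*17^1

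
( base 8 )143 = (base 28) 3F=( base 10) 99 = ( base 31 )36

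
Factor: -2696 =  -  2^3*337^1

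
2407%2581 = 2407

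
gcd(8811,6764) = 89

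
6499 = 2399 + 4100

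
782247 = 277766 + 504481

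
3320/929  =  3 + 533/929 = 3.57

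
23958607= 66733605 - 42774998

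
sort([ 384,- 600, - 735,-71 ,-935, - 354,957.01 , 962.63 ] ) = [  -  935,  -  735, - 600, - 354,  -  71,384, 957.01,962.63] 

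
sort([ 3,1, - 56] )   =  [ - 56, 1, 3]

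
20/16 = 5/4=1.25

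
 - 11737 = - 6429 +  -5308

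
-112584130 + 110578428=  - 2005702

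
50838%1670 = 738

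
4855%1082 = 527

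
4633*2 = 9266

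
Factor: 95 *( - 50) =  - 2^1*5^3*19^1 = -4750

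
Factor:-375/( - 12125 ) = 3^1*97^(-1) = 3/97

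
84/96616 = 21/24154 = 0.00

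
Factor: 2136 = 2^3 * 3^1 * 89^1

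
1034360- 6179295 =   -  5144935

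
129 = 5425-5296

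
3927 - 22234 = - 18307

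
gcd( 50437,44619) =1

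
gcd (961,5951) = 1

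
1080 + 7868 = 8948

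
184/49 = 3 + 37/49= 3.76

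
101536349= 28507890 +73028459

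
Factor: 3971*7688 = 2^3*11^1*19^2*31^2 = 30529048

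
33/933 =11/311 = 0.04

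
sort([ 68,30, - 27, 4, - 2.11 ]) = [ - 27, - 2.11, 4, 30,68 ]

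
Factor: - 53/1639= - 11^( - 1)*53^1*149^(-1 )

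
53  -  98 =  - 45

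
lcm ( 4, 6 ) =12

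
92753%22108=4321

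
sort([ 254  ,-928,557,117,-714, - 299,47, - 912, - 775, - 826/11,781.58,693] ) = [-928, - 912,  -  775  , - 714, - 299, - 826/11,47, 117,254, 557 , 693, 781.58 ]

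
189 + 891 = 1080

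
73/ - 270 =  - 73/270  =  - 0.27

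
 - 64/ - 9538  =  32/4769 = 0.01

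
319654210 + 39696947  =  359351157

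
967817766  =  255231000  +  712586766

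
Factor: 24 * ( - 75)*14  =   - 25200 =- 2^4*3^2*5^2 * 7^1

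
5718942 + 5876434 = 11595376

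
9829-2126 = 7703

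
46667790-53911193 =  - 7243403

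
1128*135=152280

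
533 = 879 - 346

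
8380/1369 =6 + 166/1369 = 6.12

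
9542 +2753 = 12295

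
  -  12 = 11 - 23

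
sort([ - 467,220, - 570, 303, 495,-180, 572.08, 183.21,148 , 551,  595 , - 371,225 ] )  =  [ - 570, - 467,-371, - 180, 148, 183.21,220, 225,  303 , 495,  551,572.08,595] 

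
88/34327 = 88/34327 = 0.00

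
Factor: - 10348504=-2^3*743^1*1741^1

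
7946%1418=856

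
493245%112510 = 43205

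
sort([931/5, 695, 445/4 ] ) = [445/4, 931/5, 695 ]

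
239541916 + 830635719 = 1070177635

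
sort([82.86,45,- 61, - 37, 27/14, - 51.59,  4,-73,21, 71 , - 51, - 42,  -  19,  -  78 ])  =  [ - 78, - 73, - 61, - 51.59, - 51, - 42,  -  37, - 19, 27/14,4,21, 45, 71, 82.86]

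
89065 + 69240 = 158305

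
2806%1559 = 1247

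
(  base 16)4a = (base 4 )1022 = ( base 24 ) 32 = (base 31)2C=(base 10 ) 74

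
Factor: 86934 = 2^1*  3^1*14489^1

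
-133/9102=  - 1 + 8969/9102 = -0.01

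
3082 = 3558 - 476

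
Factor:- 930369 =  - 3^1*11^3*233^1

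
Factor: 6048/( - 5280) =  - 63/55 = - 3^2*5^ ( - 1)*7^1*11^( - 1 )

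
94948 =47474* 2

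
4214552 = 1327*3176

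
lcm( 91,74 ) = 6734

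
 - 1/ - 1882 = 1/1882 = 0.00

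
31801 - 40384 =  - 8583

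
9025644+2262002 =11287646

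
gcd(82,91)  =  1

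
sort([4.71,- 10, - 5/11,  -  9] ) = [-10, - 9,-5/11,4.71] 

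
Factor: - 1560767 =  - 13^1*211^1*569^1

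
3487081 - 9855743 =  - 6368662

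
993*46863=46534959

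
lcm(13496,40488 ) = 40488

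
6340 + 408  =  6748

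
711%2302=711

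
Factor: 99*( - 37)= - 3^2* 11^1*37^1= - 3663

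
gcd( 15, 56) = 1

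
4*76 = 304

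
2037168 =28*72756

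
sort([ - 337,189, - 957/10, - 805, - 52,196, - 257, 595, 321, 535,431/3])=[-805, - 337, -257, - 957/10, - 52,431/3,189, 196,321,535, 595]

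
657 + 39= 696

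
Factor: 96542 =2^1*48271^1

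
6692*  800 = 5353600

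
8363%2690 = 293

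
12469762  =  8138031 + 4331731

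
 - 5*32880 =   -  164400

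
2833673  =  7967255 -5133582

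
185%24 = 17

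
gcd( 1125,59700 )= 75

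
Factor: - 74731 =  - 74731^1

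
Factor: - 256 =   -  2^8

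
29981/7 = 4283=4283.00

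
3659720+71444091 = 75103811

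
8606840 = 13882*620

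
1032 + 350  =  1382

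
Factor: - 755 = - 5^1 * 151^1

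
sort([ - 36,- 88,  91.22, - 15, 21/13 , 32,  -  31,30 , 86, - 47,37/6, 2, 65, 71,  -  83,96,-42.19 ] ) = [ - 88, - 83, - 47,-42.19,  -  36, - 31, - 15, 21/13 , 2,37/6, 30 , 32, 65, 71, 86,91.22, 96 ]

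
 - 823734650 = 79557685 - 903292335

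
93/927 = 31/309  =  0.10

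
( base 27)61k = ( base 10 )4421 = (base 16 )1145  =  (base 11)335a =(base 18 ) dbb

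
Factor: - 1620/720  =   - 2^( - 2)*3^2 = - 9/4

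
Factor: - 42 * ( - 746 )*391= 12250812 = 2^2*3^1 *7^1*17^1*23^1*  373^1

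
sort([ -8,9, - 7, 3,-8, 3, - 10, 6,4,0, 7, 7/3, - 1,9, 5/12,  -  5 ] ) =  [ - 10, - 8,-8, - 7, - 5, - 1, 0,  5/12, 7/3, 3, 3 , 4, 6, 7,9, 9] 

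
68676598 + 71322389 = 139998987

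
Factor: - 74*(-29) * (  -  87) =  - 186702 = -2^1 *3^1* 29^2*37^1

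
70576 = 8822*8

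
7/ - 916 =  - 1+909/916 = -0.01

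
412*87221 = 35935052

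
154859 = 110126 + 44733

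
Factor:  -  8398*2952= - 2^4*3^2*13^1*17^1* 19^1*41^1 = -24790896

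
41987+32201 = 74188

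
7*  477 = 3339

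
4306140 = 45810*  94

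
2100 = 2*1050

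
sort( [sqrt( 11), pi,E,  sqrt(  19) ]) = [ E,pi, sqrt ( 11), sqrt( 19) ] 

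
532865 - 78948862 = - 78415997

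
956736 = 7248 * 132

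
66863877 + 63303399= 130167276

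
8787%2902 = 81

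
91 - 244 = -153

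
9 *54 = 486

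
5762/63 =5762/63 = 91.46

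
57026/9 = 6336  +  2/9=6336.22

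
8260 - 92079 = -83819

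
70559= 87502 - 16943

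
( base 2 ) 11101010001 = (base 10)1873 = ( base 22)3J3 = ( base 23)3CA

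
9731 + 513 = 10244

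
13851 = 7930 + 5921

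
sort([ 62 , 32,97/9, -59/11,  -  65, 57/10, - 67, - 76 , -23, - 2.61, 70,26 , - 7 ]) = [ - 76, - 67,-65, - 23, - 7, -59/11, - 2.61 , 57/10,97/9, 26, 32,  62, 70 ]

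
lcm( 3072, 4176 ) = 267264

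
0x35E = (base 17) 2gc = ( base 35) om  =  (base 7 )2341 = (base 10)862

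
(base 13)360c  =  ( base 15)23CC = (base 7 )31131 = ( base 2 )1110111000001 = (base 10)7617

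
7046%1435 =1306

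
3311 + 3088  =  6399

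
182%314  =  182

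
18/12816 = 1/712 = 0.00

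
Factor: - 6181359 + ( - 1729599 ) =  - 2^1*3^1*11^1*67^1*1789^1= - 7910958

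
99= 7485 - 7386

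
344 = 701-357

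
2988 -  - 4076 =7064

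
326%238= 88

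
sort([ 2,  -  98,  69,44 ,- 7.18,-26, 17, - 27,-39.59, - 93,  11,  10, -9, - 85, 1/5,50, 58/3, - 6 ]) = [-98, -93, - 85, - 39.59, - 27,  -  26,  -  9, - 7.18,-6,1/5,2,10, 11, 17,  58/3,44, 50,69]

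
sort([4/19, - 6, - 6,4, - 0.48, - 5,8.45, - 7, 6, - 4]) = [ - 7, - 6,  -  6, - 5,- 4 , - 0.48, 4/19, 4,6,  8.45] 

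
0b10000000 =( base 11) 107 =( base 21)62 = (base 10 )128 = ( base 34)3q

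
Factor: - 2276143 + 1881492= - 59^1*6689^1 = - 394651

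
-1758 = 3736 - 5494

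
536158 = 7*76594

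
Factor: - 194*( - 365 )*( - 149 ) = -2^1 * 5^1  *  73^1*97^1 *149^1=- 10550690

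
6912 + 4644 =11556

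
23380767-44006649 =-20625882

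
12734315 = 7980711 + 4753604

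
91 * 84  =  7644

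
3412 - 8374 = -4962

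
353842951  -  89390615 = 264452336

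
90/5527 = 90/5527 = 0.02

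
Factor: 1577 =19^1*83^1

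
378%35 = 28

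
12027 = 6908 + 5119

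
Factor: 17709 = 3^1  *  5903^1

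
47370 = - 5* ( - 9474 ) 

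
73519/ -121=-73519/121= - 607.60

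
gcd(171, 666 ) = 9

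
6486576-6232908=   253668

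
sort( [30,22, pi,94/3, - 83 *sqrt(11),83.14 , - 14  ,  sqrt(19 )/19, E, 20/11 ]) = [ - 83*sqrt( 11) , - 14, sqrt(19 ) /19,20/11,E,pi,22 , 30,94/3,83.14] 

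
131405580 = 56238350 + 75167230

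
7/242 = 7/242 = 0.03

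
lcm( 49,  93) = 4557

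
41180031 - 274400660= - 233220629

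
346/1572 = 173/786 = 0.22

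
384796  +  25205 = 410001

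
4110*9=36990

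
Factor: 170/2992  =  2^(-3) * 5^1*11^( - 1) = 5/88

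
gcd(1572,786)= 786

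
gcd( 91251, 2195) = 1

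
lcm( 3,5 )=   15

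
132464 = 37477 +94987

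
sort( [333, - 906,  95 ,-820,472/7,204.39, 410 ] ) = [ - 906, - 820,472/7,95, 204.39, 333, 410] 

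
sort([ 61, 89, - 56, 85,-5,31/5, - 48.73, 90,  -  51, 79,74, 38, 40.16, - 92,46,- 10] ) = [  -  92,-56, - 51, - 48.73, - 10,-5, 31/5,  38,40.16, 46, 61, 74, 79, 85,89,90 ]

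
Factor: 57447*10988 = 2^2 *3^2*  13^1*41^1 * 67^1*491^1 = 631227636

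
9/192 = 3/64 = 0.05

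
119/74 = 119/74 = 1.61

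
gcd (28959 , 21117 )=3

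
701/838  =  701/838 = 0.84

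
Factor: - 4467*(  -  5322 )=23773374 = 2^1*3^2*887^1 *1489^1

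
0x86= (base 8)206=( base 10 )134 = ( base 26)54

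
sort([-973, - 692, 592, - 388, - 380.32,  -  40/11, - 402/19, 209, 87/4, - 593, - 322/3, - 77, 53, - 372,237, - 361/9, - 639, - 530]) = [-973, - 692, - 639, - 593,- 530,- 388, - 380.32, - 372, - 322/3, - 77, -361/9, - 402/19, -40/11,87/4,53, 209,237, 592 ] 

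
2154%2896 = 2154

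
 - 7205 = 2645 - 9850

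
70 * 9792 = 685440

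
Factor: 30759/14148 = 2^( - 2)*3^( - 2 ) * 131^( - 1)*10253^1 = 10253/4716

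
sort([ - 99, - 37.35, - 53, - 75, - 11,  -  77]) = [ - 99, - 77, - 75, - 53, - 37.35, - 11]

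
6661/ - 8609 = - 1 + 1948/8609=-  0.77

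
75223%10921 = 9697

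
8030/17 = 8030/17 = 472.35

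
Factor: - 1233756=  - 2^2*3^2*43^1*797^1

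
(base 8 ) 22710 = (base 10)9672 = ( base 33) 8T3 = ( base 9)14236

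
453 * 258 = 116874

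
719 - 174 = 545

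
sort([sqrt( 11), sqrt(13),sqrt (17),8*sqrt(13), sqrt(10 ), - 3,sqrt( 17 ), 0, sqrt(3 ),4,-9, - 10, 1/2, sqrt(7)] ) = [ - 10,- 9,  -  3, 0 , 1/2,  sqrt( 3),sqrt( 7 ) , sqrt(10),sqrt(11), sqrt ( 13 ),4,  sqrt( 17),sqrt(17 ),8*sqrt ( 13 ) ]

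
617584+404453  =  1022037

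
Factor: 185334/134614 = 3^1*17^1*23^1 * 79^1*67307^( - 1) =92667/67307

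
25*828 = 20700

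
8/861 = 8/861 =0.01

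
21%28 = 21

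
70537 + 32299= 102836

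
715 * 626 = 447590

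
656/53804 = 164/13451 = 0.01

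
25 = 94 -69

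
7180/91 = 7180/91 =78.90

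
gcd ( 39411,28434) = 3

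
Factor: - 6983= -6983^1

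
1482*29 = 42978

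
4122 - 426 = 3696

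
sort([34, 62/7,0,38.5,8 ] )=[0,8,62/7,34,  38.5 ]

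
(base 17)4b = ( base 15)54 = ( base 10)79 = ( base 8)117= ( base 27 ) 2P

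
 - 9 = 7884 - 7893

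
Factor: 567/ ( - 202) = -2^( - 1)*3^4*7^1*101^(- 1) 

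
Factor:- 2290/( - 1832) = 2^( - 2)*5^1 =5/4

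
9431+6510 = 15941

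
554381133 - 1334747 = 553046386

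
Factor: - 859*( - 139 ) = 119401 = 139^1*859^1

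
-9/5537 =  - 1 + 5528/5537 = -0.00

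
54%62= 54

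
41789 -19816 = 21973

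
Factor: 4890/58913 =2^1* 3^1*5^1*163^1*58913^( - 1)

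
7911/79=7911/79 = 100.14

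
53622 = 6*8937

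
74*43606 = 3226844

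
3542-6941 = -3399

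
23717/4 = 23717/4=5929.25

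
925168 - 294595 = 630573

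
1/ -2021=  - 1+2020/2021= - 0.00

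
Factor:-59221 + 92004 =32783 =32783^1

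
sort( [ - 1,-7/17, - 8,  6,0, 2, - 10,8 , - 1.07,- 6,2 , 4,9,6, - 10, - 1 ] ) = [ - 10, - 10,-8, - 6, - 1.07,  -  1, - 1,-7/17, 0,2,2, 4, 6, 6, 8, 9 ] 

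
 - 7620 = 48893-56513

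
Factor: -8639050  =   - 2^1 *5^2*7^1*24683^1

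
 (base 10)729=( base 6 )3213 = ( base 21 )1df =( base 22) 1b3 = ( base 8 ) 1331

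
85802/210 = 42901/105 =408.58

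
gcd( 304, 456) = 152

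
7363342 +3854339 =11217681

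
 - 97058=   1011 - 98069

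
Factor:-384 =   -  2^7*3^1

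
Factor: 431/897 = 3^( - 1)*13^( - 1) * 23^( - 1 )*431^1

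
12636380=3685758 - -8950622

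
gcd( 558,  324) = 18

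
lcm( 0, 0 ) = 0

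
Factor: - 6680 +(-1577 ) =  - 23^1*359^1 = -  8257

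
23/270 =23/270 = 0.09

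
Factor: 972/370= 486/185 = 2^1*3^5*5^( - 1) * 37^(-1)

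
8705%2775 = 380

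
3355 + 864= 4219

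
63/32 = 1 + 31/32 = 1.97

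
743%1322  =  743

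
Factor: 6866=2^1 * 3433^1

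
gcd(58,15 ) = 1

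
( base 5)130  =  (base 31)19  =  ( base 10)40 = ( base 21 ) 1J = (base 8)50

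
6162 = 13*474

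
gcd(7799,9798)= 1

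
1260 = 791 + 469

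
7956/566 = 14+16/283 =14.06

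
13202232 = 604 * 21858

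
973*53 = 51569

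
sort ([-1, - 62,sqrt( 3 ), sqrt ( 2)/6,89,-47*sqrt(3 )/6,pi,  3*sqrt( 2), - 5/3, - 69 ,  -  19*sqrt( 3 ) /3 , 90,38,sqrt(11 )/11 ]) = [ -69, - 62 ,-47*sqrt(3 )/6,- 19 * sqrt(3)/3,-5/3,-1, sqrt ( 2)/6,sqrt(11) /11,sqrt (3 ),pi,3*sqrt(2 ), 38, 89, 90]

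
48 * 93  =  4464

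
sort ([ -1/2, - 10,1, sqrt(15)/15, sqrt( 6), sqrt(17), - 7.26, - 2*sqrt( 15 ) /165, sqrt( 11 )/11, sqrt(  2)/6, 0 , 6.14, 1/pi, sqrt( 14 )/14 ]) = [- 10, - 7.26, - 1/2, - 2*sqrt( 15 )/165,0, sqrt (2)/6, sqrt( 15) /15,sqrt ( 14)/14, sqrt(11 ) /11, 1/pi, 1, sqrt( 6), sqrt (17 ), 6.14]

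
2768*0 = 0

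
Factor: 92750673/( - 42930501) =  - 30916891/14310167 = -14310167^( - 1 )  *  30916891^1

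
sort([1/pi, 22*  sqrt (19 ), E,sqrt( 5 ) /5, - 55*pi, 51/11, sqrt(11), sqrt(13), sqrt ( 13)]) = [ - 55*pi , 1/pi,  sqrt( 5 )/5, E, sqrt(11), sqrt(13), sqrt( 13),51/11, 22*sqrt( 19 )]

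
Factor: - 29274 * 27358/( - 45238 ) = 2^1*3^1*7^1 *17^1*41^1 * 13679^1*22619^ (  -  1)= 400439046/22619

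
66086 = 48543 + 17543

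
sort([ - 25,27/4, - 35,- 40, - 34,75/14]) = [-40, - 35, - 34,  -  25 , 75/14,  27/4 ] 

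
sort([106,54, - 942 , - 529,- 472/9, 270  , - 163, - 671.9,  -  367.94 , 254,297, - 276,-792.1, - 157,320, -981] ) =[ -981, - 942, -792.1, - 671.9, - 529,  -  367.94, - 276,-163, - 157,-472/9, 54, 106, 254, 270,297,320]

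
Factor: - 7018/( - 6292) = 29/26 =2^( - 1 )*13^ ( - 1 )*29^1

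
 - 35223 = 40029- 75252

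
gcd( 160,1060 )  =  20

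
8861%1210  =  391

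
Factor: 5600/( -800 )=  - 7 = - 7^1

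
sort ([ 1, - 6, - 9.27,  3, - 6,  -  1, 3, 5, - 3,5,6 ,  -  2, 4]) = [ - 9.27,-6, - 6,-3, - 2, - 1,1,3,3, 4,5, 5, 6 ] 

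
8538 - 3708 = 4830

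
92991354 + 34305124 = 127296478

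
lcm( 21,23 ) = 483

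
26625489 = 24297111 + 2328378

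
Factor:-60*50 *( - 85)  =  2^3*3^1*5^4*17^1 = 255000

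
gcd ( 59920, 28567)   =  7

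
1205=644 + 561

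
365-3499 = -3134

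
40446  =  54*749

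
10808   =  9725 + 1083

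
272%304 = 272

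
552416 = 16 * 34526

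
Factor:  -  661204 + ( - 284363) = -3^3*7^1*5003^1=- 945567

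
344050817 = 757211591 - 413160774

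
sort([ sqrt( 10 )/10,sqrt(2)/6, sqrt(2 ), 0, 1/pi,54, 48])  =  [0,sqrt (2) /6,sqrt ( 10 )/10 , 1/pi, sqrt( 2), 48,54 ] 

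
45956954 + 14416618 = 60373572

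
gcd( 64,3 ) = 1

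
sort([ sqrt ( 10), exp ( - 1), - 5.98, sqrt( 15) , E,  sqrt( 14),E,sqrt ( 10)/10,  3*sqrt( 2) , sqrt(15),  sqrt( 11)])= [ - 5.98 , sqrt ( 10 ) /10,exp( - 1), E , E , sqrt(10),sqrt( 11),sqrt(  14),sqrt( 15),sqrt ( 15),  3*sqrt(2)] 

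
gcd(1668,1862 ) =2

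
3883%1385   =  1113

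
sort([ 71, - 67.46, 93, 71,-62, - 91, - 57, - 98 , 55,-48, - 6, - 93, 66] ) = [  -  98, - 93 , - 91 , - 67.46, -62, - 57, - 48,-6, 55,66, 71,71,93 ]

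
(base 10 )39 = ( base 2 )100111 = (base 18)23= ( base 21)1i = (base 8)47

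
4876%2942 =1934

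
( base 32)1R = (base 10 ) 59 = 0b111011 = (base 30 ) 1T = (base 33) 1Q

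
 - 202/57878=  -  1 + 28838/28939 = -  0.00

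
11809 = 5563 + 6246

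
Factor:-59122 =-2^1*7^1 * 41^1 *103^1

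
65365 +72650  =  138015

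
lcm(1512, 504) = 1512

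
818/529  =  818/529  =  1.55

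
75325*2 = 150650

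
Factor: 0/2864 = 0^1 = 0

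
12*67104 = 805248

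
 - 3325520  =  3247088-6572608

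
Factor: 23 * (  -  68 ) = -2^2*17^1*23^1 =- 1564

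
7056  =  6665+391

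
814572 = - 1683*(-484)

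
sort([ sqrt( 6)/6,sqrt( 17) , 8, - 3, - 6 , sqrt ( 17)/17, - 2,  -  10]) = [ - 10 ,-6,-3, - 2, sqrt(17)/17 , sqrt ( 6)/6,  sqrt( 17), 8]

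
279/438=93/146 =0.64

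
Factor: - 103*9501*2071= - 3^1 *19^1*103^1*109^1  *3167^1 = -  2026686813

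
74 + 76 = 150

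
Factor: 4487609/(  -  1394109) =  -3^( - 2 ) * 7^1*17^1*43^1*191^( - 1 )*811^(-1 )*877^1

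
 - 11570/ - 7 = 11570/7= 1652.86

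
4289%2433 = 1856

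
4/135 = 4/135 =0.03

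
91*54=4914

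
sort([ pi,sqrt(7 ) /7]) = [ sqrt( 7)/7,pi]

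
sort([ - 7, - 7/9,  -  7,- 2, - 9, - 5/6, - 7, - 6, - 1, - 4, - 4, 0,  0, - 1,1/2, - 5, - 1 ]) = [ - 9, - 7, - 7,  -  7,  -  6, - 5, - 4, - 4 , - 2, - 1, - 1, - 1,- 5/6, - 7/9, 0,0, 1/2 ] 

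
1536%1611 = 1536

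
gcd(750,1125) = 375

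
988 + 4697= 5685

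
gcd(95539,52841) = 1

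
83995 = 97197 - 13202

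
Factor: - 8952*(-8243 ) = 73791336 = 2^3 *3^1 * 373^1*8243^1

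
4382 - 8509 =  - 4127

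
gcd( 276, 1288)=92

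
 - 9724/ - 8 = 2431/2 = 1215.50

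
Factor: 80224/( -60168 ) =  - 2^2*3^(-1) = - 4/3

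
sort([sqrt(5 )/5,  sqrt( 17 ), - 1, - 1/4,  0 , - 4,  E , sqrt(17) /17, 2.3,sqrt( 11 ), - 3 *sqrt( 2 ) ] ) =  [ - 3*sqrt( 2 ), - 4, - 1, - 1/4 , 0,sqrt( 17) /17, sqrt(5 ) /5, 2.3, E , sqrt( 11 ), sqrt( 17 )] 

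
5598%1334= 262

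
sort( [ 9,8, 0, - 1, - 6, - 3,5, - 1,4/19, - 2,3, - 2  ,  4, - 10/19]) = [ - 6,-3, - 2, - 2, - 1, - 1, -10/19,0,4/19,3,4, 5, 8  ,  9]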